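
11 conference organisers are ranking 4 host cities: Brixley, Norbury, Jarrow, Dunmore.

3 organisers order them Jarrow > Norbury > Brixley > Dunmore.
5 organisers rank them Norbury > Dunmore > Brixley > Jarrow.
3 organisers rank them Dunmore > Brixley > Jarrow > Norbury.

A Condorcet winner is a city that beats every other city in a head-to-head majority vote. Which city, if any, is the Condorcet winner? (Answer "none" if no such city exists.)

none

Pairwise majorities:
Brixley vs Norbury: 3 to 8, Norbury.
Brixley vs Jarrow: 8 to 3, Brixley.
Brixley vs Dunmore: 3 for Brixley, 8 for Dunmore — Dunmore by 8–3.
Norbury vs Jarrow: Norbury is ranked higher on 5 ballots, Jarrow on 6. Jarrow wins 6–5.
Norbury vs Dunmore: 3+5 = 8 for Norbury, 3 for Dunmore — Norbury by 8–3.
Jarrow vs Dunmore: Jarrow preferred on 3 ballots; Dunmore wins 8–3.
Each city drops at least one matchup (Brixley loses to Norbury; Norbury loses to Jarrow; Jarrow loses to Brixley; Dunmore loses to Norbury); the cycle Brixley beats Jarrow beats Norbury beats Brixley rules out a Condorcet winner.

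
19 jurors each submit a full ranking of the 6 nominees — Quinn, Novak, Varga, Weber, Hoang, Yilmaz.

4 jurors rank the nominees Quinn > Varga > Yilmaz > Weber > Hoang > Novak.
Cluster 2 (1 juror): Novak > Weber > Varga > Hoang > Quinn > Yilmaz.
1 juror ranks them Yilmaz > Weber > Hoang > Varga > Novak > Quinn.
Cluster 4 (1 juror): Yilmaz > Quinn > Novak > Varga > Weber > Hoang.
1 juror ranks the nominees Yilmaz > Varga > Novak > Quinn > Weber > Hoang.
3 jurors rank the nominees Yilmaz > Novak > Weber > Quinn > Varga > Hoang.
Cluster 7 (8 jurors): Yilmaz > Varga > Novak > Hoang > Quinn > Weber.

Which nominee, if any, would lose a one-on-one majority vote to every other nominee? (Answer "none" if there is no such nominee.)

none

Pairwise majorities:
Quinn vs Novak: Novak wins 14–5.
Quinn vs Varga: Varga, 11–8.
Quinn vs Weber: Quinn wins 14–5.
Quinn–Hoang: Hoang 10–9.
Quinn vs Yilmaz: Quinn preferred on 4+1 = 5 ballots; Yilmaz wins 14–5.
Novak vs Varga: 1+1+3 = 5 for Novak, 14 for Varga — Varga by 14–5.
Novak vs Weber: 1+1+1+3+8 = 14 for Novak, 5 for Weber — Novak by 14–5.
Novak vs Hoang: 1+1+1+3+8 = 14 for Novak, 5 for Hoang — Novak by 14–5.
Novak–Yilmaz: Yilmaz 18–1.
Varga vs Weber: 14 to 5, Varga.
Varga vs Hoang: Varga wins 18–1.
Varga–Yilmaz: Yilmaz 14–5.
Weber vs Hoang: 4+1+1+1+1+3 = 11 for Weber, 8 for Hoang — Weber by 11–8.
Weber–Yilmaz: Yilmaz 18–1.
Hoang–Yilmaz: Yilmaz 18–1.
No nominee is winless: Quinn beats Weber; Novak beats Quinn; Varga beats Quinn; Weber beats Hoang; Hoang beats Quinn; Yilmaz beats Quinn. There is no Condorcet loser.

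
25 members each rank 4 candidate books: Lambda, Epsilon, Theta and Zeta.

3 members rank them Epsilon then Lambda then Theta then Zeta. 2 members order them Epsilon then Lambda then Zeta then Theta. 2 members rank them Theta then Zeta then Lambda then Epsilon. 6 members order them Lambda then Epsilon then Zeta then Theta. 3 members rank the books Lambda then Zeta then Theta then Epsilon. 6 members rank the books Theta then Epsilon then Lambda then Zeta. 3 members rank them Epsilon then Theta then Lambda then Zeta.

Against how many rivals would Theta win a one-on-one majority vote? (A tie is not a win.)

1

Theta against each rival (25 members):
Theta vs Lambda: Lambda wins 14–11.
Theta vs Epsilon: 2+3+6 = 11 for Theta, 14 for Epsilon — Epsilon by 14–11.
Theta vs Zeta: Theta, 14–11.
Theta beats Zeta; loses to Lambda, Epsilon — 1 pairwise win.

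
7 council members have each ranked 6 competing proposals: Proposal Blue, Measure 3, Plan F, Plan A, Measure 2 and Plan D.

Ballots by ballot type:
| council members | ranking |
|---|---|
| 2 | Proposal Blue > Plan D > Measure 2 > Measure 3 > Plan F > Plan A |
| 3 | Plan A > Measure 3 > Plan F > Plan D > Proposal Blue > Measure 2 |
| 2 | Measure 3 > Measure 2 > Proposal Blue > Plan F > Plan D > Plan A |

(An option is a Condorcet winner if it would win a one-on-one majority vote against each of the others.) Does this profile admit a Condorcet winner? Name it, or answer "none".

Pairwise majorities:
Proposal Blue vs Measure 3: Proposal Blue is ranked higher on 2 ballots, Measure 3 on 5. Measure 3 wins 5–2.
Proposal Blue vs Plan F: 4 to 3, Proposal Blue.
Proposal Blue vs Plan A: 4 to 3, Proposal Blue.
Proposal Blue vs Measure 2: Proposal Blue is ranked higher on 2+3 = 5 ballots, Measure 2 on 2. Proposal Blue wins 5–2.
Proposal Blue vs Plan D: Proposal Blue preferred on 2+2 = 4 ballots; Proposal Blue wins 4–3.
Measure 3 vs Plan F: Measure 3 is ranked higher on 2+3+2 = 7 ballots, Plan F on 0. Measure 3 wins 7–0.
Measure 3 vs Plan A: 2+2 = 4 for Measure 3, 3 for Plan A — Measure 3 by 4–3.
Measure 3 vs Measure 2: Measure 3 preferred on 3+2 = 5 ballots; Measure 3 wins 5–2.
Measure 3 vs Plan D: 3+2 = 5 for Measure 3, 2 for Plan D — Measure 3 by 5–2.
Plan F vs Plan A: Plan F is ranked higher on 2+2 = 4 ballots, Plan A on 3. Plan F wins 4–3.
Plan F vs Measure 2: Plan F is ranked higher on 3 ballots, Measure 2 on 4. Measure 2 wins 4–3.
Plan F vs Plan D: 5 to 2, Plan F.
Plan A vs Measure 2: 3 to 4, Measure 2.
Plan A vs Plan D: 3 to 4, Plan D.
Measure 2 vs Plan D: 2 for Measure 2, 5 for Plan D — Plan D by 5–2.
Measure 3 wins every pairwise contest, so Measure 3 is the Condorcet winner.

Measure 3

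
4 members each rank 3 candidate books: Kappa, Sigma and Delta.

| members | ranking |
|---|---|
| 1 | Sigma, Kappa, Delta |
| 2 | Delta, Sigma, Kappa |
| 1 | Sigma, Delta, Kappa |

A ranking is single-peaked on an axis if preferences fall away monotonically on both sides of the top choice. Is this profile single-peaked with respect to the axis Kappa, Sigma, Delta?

Axis positions: Kappa=1, Sigma=2, Delta=3.
Faction 1 (peak Sigma at position 2): ranking walks positions 2-1-3, expanding outward from the peak — single-peaked.
Faction 2 (peak Delta at position 3): ranking walks positions 3-2-1, expanding outward from the peak — single-peaked.
Faction 3 (peak Sigma at position 2): ranking walks positions 2-3-1, expanding outward from the peak — single-peaked.
Every ranking is single-peaked on this axis.

yes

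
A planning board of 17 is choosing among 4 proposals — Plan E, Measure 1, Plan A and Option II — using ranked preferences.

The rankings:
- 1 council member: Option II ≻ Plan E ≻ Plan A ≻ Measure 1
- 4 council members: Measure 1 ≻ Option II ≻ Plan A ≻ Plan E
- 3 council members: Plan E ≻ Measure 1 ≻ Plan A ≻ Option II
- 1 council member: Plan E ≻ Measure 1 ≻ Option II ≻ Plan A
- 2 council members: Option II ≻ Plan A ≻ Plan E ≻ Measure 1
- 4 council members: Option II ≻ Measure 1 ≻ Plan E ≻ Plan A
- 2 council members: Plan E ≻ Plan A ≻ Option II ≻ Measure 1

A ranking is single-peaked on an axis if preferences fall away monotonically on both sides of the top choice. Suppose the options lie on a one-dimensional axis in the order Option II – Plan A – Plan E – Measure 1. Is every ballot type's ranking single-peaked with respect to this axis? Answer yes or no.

Axis positions: Option II=1, Plan A=2, Plan E=3, Measure 1=4.
Ballot type 1: ranking walks positions 1-3-2-4; Plan E is ranked above Plan A even though Plan A lies between Plan E and the peak Option II on the axis — preferences dip and rise again. Not single-peaked.
Ballot type 2: ranking walks positions 4-1-2-3; Option II is ranked above Plan E even though Plan E lies between Option II and the peak Measure 1 on the axis — preferences dip and rise again. Not single-peaked.
Ballot type 3 (peak Plan E at position 3): ranking walks positions 3-4-2-1, expanding outward from the peak — single-peaked.
Ballot type 4: ranking walks positions 3-4-1-2; Option II is ranked above Plan A even though Plan A lies between Option II and the peak Plan E on the axis — preferences dip and rise again. Not single-peaked.
Ballot type 5 (peak Option II at position 1): ranking walks positions 1-2-3-4, expanding outward from the peak — single-peaked.
Ballot type 6: ranking walks positions 1-4-3-2; Measure 1 is ranked above Plan A even though Plan A lies between Measure 1 and the peak Option II on the axis — preferences dip and rise again. Not single-peaked.
Ballot type 7 (peak Plan E at position 3): ranking walks positions 3-2-1-4, expanding outward from the peak — single-peaked.
Ballot type 1 violates single-peakedness, so the profile is not single-peaked on this axis.

no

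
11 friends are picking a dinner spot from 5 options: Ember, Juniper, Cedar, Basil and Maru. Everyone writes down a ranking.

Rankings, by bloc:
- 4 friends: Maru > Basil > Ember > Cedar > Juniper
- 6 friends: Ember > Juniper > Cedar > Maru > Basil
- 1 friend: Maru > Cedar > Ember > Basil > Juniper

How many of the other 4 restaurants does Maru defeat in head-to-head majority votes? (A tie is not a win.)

Maru against each rival (11 friends):
Maru–Ember: Ember 6–5.
Maru vs Juniper: Juniper wins 6–5.
Maru–Cedar: Cedar 6–5.
Maru vs Basil: Maru, 11–0.
Maru beats Basil; loses to Ember, Juniper, Cedar — 1 pairwise win.

1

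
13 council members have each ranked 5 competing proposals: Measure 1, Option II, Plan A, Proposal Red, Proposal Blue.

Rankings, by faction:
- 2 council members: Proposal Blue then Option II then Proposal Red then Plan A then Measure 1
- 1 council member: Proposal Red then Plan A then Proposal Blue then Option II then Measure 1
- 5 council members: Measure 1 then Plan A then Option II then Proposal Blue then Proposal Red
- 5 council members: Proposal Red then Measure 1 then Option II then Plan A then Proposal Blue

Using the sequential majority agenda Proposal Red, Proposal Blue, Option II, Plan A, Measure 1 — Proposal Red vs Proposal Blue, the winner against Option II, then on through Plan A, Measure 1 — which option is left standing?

Measure 1

Round 1: Proposal Red vs Proposal Blue — 6–7, Proposal Blue advances.
Round 2: Proposal Blue vs Option II — 3–10, Option II advances.
Round 3: Option II vs Plan A — 7–6, Option II advances.
Round 4: Option II vs Measure 1 — 3–10, Measure 1 advances.
Measure 1 survives the agenda.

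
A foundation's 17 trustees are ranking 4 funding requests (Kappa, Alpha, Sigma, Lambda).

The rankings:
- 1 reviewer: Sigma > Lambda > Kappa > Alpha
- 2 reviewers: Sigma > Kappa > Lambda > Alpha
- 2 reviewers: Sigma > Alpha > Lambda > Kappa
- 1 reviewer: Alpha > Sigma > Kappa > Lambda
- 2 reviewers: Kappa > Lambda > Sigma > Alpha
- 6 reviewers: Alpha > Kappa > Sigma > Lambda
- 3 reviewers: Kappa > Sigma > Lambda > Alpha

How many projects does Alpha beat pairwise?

2

Alpha against each rival (17 reviewers):
Alpha vs Kappa: Alpha is ranked higher on 2+1+6 = 9 ballots, Kappa on 8. Alpha wins 9–8.
Alpha vs Sigma: 7 to 10, Sigma.
Alpha vs Lambda: Alpha, 9–8.
Alpha beats Kappa, Lambda; loses to Sigma — 2 pairwise wins.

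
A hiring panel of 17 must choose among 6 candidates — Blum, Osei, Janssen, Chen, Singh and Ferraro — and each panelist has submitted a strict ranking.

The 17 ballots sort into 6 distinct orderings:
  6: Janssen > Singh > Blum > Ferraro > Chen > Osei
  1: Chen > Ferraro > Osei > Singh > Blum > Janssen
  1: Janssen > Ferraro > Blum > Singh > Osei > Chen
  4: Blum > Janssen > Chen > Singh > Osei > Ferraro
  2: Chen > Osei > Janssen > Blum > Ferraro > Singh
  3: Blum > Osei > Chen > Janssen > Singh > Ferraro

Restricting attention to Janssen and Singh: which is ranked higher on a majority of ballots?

Janssen

Ballots ranking Janssen above Singh: 6 + 1 + 4 + 2 + 3 = 16.
Ballots ranking Singh above Janssen: 17 − 16 = 1.
Janssen wins the head-to-head 16–1.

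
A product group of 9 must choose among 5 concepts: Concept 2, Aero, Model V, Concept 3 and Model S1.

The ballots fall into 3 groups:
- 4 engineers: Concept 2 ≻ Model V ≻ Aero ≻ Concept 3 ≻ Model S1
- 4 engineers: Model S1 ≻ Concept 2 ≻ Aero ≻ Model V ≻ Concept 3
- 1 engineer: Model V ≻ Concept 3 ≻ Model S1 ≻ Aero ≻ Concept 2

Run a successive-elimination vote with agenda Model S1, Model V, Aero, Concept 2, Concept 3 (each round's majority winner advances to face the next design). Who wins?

Concept 2

Round 1: Model S1 vs Model V — 4–5, Model V advances.
Round 2: Model V vs Aero — 5–4, Model V advances.
Round 3: Model V vs Concept 2 — 1–8, Concept 2 advances.
Round 4: Concept 2 vs Concept 3 — 8–1, Concept 2 advances.
Concept 2 survives the agenda.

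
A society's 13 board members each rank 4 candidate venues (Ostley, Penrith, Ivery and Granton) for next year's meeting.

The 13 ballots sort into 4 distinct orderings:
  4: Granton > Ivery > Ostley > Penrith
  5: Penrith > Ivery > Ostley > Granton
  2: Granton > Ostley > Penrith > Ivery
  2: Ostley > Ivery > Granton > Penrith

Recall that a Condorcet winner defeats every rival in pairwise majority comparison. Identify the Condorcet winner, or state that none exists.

Check each pair by majority over 13 ballots:
Ostley vs Penrith: Ostley, 8–5.
Ostley vs Ivery: Ivery wins 9–4.
Ostley vs Granton: Ostley preferred on 5+2 = 7 ballots; Ostley wins 7–6.
Penrith vs Ivery: Penrith is ranked higher on 5+2 = 7 ballots, Ivery on 6. Penrith wins 7–6.
Penrith vs Granton: Granton wins 8–5.
Ivery vs Granton: Ivery is ranked higher on 5+2 = 7 ballots, Granton on 6. Ivery wins 7–6.
Every city loses at least once (Ostley loses to Ivery; Penrith loses to Ostley; Ivery loses to Penrith; Granton loses to Ostley). The majority relation contains the cycle Ostley beats Penrith beats Ivery beats Ostley, so there is no Condorcet winner.

none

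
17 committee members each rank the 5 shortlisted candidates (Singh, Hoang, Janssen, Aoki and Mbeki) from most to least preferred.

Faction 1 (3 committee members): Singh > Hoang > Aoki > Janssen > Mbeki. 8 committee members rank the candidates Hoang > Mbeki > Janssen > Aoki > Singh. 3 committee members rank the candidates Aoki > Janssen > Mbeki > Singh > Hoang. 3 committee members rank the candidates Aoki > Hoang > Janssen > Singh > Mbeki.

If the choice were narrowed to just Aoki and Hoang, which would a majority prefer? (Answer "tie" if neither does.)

Ballots ranking Aoki above Hoang: 3 + 3 = 6.
Ballots ranking Hoang above Aoki: 17 − 6 = 11.
Hoang wins the head-to-head 11–6.

Hoang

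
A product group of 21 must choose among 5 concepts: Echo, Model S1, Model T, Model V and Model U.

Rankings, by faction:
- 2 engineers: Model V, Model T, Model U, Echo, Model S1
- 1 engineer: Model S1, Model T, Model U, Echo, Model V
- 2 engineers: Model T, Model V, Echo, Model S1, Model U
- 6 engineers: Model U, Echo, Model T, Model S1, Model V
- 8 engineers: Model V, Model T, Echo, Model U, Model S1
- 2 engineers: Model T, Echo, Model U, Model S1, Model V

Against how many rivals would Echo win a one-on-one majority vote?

Echo against each rival (21 engineers):
Echo vs Model S1: 2+2+6+8+2 = 20 for Echo, 1 for Model S1 — Echo by 20–1.
Echo vs Model T: Model T, 15–6.
Echo vs Model V: Model V wins 12–9.
Echo vs Model U: Echo is ranked higher on 2+8+2 = 12 ballots, Model U on 9. Echo wins 12–9.
Echo beats Model S1, Model U; loses to Model T, Model V — 2 pairwise wins.

2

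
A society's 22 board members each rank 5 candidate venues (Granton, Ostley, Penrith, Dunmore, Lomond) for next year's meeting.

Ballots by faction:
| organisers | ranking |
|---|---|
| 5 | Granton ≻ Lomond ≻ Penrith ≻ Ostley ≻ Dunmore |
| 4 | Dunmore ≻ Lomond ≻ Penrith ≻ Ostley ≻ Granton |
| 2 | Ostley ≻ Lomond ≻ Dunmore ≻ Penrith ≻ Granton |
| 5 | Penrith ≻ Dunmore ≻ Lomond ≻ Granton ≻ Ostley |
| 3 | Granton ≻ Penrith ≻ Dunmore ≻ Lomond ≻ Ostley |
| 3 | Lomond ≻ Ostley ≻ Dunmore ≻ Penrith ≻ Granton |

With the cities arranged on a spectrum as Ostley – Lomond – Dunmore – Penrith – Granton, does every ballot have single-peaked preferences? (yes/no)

no

Axis positions: Ostley=1, Lomond=2, Dunmore=3, Penrith=4, Granton=5.
Faction 1: ranking walks positions 5-2-4-1-3; Lomond is ranked above Penrith even though Penrith lies between Lomond and the peak Granton on the axis — preferences dip and rise again. Not single-peaked.
Faction 2 (peak Dunmore at position 3): ranking walks positions 3-2-4-1-5, expanding outward from the peak — single-peaked.
Faction 3 (peak Ostley at position 1): ranking walks positions 1-2-3-4-5, expanding outward from the peak — single-peaked.
Faction 4 (peak Penrith at position 4): ranking walks positions 4-3-2-5-1, expanding outward from the peak — single-peaked.
Faction 5 (peak Granton at position 5): ranking walks positions 5-4-3-2-1, expanding outward from the peak — single-peaked.
Faction 6 (peak Lomond at position 2): ranking walks positions 2-1-3-4-5, expanding outward from the peak — single-peaked.
Faction 1 violates single-peakedness, so the profile is not single-peaked on this axis.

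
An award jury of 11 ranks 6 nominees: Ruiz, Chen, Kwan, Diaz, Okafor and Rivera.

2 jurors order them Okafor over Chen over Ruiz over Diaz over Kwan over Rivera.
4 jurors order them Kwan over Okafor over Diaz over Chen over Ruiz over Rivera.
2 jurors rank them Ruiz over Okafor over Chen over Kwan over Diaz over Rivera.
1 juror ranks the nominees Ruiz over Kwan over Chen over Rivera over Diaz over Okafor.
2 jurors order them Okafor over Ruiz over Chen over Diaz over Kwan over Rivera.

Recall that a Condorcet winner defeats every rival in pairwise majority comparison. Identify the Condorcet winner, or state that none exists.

Pairwise majorities:
Ruiz–Chen: Chen 6–5.
Ruiz vs Kwan: Ruiz, 7–4.
Ruiz–Diaz: Ruiz 7–4.
Ruiz vs Okafor: Okafor, 8–3.
Ruiz vs Rivera: Ruiz, 11–0.
Chen vs Kwan: Chen, 6–5.
Chen–Diaz: Chen 7–4.
Chen vs Okafor: Okafor, 10–1.
Chen vs Rivera: Chen, 11–0.
Kwan vs Diaz: Kwan wins 7–4.
Kwan vs Okafor: Okafor, 6–5.
Kwan–Rivera: Kwan 11–0.
Diaz vs Okafor: Okafor, 10–1.
Diaz vs Rivera: Diaz wins 10–1.
Okafor–Rivera: Okafor 10–1.
Okafor beats each of Ruiz, Chen, Kwan, Diaz, Rivera — Okafor is the Condorcet winner.

Okafor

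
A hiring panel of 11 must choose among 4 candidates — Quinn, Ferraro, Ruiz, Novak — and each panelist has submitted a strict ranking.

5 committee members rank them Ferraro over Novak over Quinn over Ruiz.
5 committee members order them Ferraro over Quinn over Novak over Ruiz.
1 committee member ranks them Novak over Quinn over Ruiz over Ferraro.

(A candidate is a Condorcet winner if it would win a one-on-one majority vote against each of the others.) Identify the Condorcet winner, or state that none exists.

Head-to-head results (11 committee members):
Quinn vs Ferraro: Quinn is ranked higher on 1 ballot, Ferraro on 10. Ferraro wins 10–1.
Quinn vs Ruiz: Quinn wins 11–0.
Quinn vs Novak: Novak wins 6–5.
Ferraro vs Ruiz: Ferraro preferred on 5+5 = 10 ballots; Ferraro wins 10–1.
Ferraro–Novak: Ferraro 10–1.
Ruiz vs Novak: Novak, 11–0.
Ferraro beats each of Quinn, Ruiz, Novak — Ferraro is the Condorcet winner.

Ferraro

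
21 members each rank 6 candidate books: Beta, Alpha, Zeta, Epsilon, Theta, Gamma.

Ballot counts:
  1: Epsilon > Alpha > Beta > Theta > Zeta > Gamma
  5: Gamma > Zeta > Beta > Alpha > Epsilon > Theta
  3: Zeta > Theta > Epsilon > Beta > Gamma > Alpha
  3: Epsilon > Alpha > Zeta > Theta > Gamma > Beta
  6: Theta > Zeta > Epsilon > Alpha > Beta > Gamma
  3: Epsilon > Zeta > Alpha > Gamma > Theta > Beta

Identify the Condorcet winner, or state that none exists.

Check each pair by majority over 21 ballots:
Beta vs Alpha: 8 to 13, Alpha.
Beta vs Zeta: Zeta, 20–1.
Beta vs Epsilon: Epsilon, 16–5.
Beta vs Theta: 1+5 = 6 for Beta, 15 for Theta — Theta by 15–6.
Beta vs Gamma: 1+3+6 = 10 for Beta, 11 for Gamma — Gamma by 11–10.
Alpha vs Zeta: Zeta wins 17–4.
Alpha vs Epsilon: Alpha preferred on 5 ballots; Epsilon wins 16–5.
Alpha vs Theta: 12 to 9, Alpha.
Alpha vs Gamma: Alpha preferred on 1+3+6+3 = 13 ballots; Alpha wins 13–8.
Zeta vs Epsilon: 5+3+6 = 14 for Zeta, 7 for Epsilon — Zeta by 14–7.
Zeta vs Theta: 5+3+3+3 = 14 for Zeta, 7 for Theta — Zeta by 14–7.
Zeta vs Gamma: Zeta wins 16–5.
Epsilon–Theta: Epsilon 12–9.
Epsilon vs Gamma: Epsilon wins 16–5.
Theta vs Gamma: Theta wins 13–8.
Zeta wins every pairwise contest, so Zeta is the Condorcet winner.

Zeta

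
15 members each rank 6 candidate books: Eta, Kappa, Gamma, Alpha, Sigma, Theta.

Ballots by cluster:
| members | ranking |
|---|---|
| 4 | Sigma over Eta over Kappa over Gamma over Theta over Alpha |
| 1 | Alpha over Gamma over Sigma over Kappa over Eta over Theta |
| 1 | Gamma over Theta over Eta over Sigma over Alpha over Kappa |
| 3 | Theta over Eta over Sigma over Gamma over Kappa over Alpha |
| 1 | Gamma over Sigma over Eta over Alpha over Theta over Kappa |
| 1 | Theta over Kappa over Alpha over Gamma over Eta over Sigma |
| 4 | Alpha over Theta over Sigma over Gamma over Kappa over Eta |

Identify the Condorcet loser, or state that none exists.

Pairwise majorities:
Eta vs Kappa: Eta wins 9–6.
Eta vs Gamma: Gamma, 8–7.
Eta vs Alpha: Eta preferred on 4+1+3+1 = 9 ballots; Eta wins 9–6.
Eta vs Sigma: Sigma, 10–5.
Eta vs Theta: 6 to 9, Theta.
Kappa vs Gamma: Gamma wins 10–5.
Kappa vs Alpha: Kappa preferred on 4+3+1 = 8 ballots; Kappa wins 8–7.
Kappa vs Sigma: Sigma, 14–1.
Kappa vs Theta: Kappa preferred on 4+1 = 5 ballots; Theta wins 10–5.
Gamma–Alpha: Gamma 9–6.
Gamma vs Sigma: Sigma, 11–4.
Gamma vs Theta: Gamma preferred on 4+1+1+1 = 7 ballots; Theta wins 8–7.
Alpha vs Sigma: 6 to 9, Sigma.
Alpha vs Theta: Alpha is ranked higher on 1+1+4 = 6 ballots, Theta on 9. Theta wins 9–6.
Sigma vs Theta: Theta wins 9–6.
Alpha loses to every other book — it is the Condorcet loser.

Alpha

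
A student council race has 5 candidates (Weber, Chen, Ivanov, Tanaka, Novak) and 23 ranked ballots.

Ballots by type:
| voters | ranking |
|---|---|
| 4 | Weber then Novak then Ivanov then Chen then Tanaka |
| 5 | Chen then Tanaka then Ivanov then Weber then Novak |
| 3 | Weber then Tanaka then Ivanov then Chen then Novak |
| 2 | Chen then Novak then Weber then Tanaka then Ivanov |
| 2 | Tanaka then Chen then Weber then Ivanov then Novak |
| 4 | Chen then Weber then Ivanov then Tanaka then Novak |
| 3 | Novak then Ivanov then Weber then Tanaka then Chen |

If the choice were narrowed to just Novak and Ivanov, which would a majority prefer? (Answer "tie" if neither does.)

Ivanov

Ballots ranking Novak above Ivanov: 4 + 2 + 3 = 9.
Ballots ranking Ivanov above Novak: 23 − 9 = 14.
Ivanov wins the head-to-head 14–9.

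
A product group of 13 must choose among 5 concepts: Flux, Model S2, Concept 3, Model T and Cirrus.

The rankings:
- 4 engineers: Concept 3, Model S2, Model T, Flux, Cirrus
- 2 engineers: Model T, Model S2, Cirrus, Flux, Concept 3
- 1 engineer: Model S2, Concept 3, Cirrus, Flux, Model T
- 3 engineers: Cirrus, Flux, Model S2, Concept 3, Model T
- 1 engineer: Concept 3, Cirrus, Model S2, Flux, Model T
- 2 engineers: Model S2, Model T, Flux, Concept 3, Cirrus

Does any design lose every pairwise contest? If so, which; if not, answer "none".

none

Head-to-head results (13 engineers):
Flux vs Model S2: 3 to 10, Model S2.
Flux vs Concept 3: Flux wins 7–6.
Flux vs Model T: Flux is ranked higher on 1+3+1 = 5 ballots, Model T on 8. Model T wins 8–5.
Flux–Cirrus: Cirrus 7–6.
Model S2 vs Concept 3: 8 to 5, Model S2.
Model S2–Model T: Model S2 11–2.
Model S2–Cirrus: Model S2 9–4.
Concept 3–Model T: Concept 3 9–4.
Concept 3 vs Cirrus: Concept 3, 8–5.
Model T vs Cirrus: Model T wins 8–5.
Every design wins at least one matchup (Flux beats Concept 3; Model S2 beats Flux; Concept 3 beats Model T; Model T beats Flux; Cirrus beats Flux), so there is no Condorcet loser.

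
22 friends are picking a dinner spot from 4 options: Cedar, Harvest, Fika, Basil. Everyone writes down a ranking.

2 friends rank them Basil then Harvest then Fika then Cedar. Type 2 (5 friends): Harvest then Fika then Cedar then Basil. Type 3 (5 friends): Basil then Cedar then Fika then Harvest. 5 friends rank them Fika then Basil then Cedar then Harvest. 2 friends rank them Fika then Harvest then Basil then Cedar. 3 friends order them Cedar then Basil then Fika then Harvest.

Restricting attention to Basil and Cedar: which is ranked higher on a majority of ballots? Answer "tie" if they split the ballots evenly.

Ballots ranking Basil above Cedar: 2 + 5 + 5 + 2 = 14.
Ballots ranking Cedar above Basil: 22 − 14 = 8.
Basil wins the head-to-head 14–8.

Basil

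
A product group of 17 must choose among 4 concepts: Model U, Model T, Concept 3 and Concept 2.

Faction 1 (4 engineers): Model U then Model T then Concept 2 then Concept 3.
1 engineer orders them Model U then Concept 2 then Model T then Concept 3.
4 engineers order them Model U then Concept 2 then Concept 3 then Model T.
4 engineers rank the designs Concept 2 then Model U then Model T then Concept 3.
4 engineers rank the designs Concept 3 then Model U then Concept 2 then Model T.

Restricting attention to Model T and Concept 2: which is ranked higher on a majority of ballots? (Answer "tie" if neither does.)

Ballots ranking Model T above Concept 2: 4.
Ballots ranking Concept 2 above Model T: 17 − 4 = 13.
Concept 2 wins the head-to-head 13–4.

Concept 2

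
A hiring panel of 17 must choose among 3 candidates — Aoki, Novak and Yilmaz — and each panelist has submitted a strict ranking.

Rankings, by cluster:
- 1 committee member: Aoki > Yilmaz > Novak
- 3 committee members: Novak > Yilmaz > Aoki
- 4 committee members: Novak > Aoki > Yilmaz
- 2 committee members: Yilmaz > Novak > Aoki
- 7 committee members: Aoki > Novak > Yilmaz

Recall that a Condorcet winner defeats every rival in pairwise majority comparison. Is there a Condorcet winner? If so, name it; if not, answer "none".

Head-to-head results (17 committee members):
Aoki–Novak: Novak 9–8.
Aoki–Yilmaz: Aoki 12–5.
Novak–Yilmaz: Novak 14–3.
Novak defeats every rival head-to-head and is the Condorcet winner.

Novak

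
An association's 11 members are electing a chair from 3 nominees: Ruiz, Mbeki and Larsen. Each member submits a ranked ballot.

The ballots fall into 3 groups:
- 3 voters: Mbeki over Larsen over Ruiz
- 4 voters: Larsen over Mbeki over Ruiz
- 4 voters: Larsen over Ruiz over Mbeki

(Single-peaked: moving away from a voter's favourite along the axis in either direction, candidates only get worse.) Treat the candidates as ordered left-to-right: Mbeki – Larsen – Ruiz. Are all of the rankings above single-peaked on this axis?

yes

Axis positions: Mbeki=1, Larsen=2, Ruiz=3.
Group 1 (peak Mbeki at position 1): ranking walks positions 1-2-3, expanding outward from the peak — single-peaked.
Group 2 (peak Larsen at position 2): ranking walks positions 2-1-3, expanding outward from the peak — single-peaked.
Group 3 (peak Larsen at position 2): ranking walks positions 2-3-1, expanding outward from the peak — single-peaked.
Every ranking is single-peaked on this axis.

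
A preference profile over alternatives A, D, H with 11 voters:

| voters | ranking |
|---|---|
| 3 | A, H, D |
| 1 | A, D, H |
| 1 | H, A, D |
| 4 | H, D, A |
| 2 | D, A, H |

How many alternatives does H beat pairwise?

1

H against each rival (11 voters):
H vs A: A wins 6–5.
H vs D: H wins 8–3.
H beats D; loses to A — 1 pairwise win.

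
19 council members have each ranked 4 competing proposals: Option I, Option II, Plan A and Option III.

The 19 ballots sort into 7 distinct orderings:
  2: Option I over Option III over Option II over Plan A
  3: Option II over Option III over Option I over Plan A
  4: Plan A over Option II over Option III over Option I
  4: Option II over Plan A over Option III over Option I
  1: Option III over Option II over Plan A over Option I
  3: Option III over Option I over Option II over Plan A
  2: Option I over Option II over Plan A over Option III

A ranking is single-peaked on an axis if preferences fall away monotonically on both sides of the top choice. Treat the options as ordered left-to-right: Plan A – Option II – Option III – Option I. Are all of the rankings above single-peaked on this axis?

Axis positions: Plan A=1, Option II=2, Option III=3, Option I=4.
Group 1 (peak Option I at position 4): ranking walks positions 4-3-2-1, expanding outward from the peak — single-peaked.
Group 2 (peak Option II at position 2): ranking walks positions 2-3-4-1, expanding outward from the peak — single-peaked.
Group 3 (peak Plan A at position 1): ranking walks positions 1-2-3-4, expanding outward from the peak — single-peaked.
Group 4 (peak Option II at position 2): ranking walks positions 2-1-3-4, expanding outward from the peak — single-peaked.
Group 5 (peak Option III at position 3): ranking walks positions 3-2-1-4, expanding outward from the peak — single-peaked.
Group 6 (peak Option III at position 3): ranking walks positions 3-4-2-1, expanding outward from the peak — single-peaked.
Group 7: ranking walks positions 4-2-1-3; Option II is ranked above Option III even though Option III lies between Option II and the peak Option I on the axis — preferences dip and rise again. Not single-peaked.
Group 7 violates single-peakedness, so the profile is not single-peaked on this axis.

no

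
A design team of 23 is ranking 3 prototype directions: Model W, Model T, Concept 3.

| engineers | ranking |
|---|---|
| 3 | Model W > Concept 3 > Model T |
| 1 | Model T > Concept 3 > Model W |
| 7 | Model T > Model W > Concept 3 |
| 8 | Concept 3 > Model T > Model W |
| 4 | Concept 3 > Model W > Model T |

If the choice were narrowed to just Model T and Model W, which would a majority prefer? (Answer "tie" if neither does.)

Model T

Ballots ranking Model T above Model W: 1 + 7 + 8 = 16.
Ballots ranking Model W above Model T: 23 − 16 = 7.
Model T wins the head-to-head 16–7.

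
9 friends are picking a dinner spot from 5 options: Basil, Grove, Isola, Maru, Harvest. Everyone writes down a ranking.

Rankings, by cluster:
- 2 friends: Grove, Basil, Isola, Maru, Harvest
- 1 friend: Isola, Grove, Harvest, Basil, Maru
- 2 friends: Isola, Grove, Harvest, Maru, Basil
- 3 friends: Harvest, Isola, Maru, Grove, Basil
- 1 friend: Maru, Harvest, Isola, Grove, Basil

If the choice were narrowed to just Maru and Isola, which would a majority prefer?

Isola

Ballots ranking Maru above Isola: 1.
Ballots ranking Isola above Maru: 9 − 1 = 8.
Isola wins the head-to-head 8–1.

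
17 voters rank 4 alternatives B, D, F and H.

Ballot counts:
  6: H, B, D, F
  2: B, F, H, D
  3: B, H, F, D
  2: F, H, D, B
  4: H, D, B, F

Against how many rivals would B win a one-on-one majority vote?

2

B against each rival (17 voters):
B vs D: 6+2+3 = 11 for B, 6 for D — B by 11–6.
B vs F: B, 15–2.
B–H: H 12–5.
B beats D, F; loses to H — 2 pairwise wins.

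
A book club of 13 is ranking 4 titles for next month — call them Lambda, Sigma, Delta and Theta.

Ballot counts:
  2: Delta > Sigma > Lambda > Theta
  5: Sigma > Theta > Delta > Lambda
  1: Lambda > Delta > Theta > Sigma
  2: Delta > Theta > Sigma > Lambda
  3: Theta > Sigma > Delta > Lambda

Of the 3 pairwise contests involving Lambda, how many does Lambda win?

0

Lambda against each rival (13 members):
Lambda–Sigma: Sigma 12–1.
Lambda vs Delta: 1 to 12, Delta.
Lambda vs Theta: Lambda preferred on 2+1 = 3 ballots; Theta wins 10–3.
Lambda beats no one; loses to Sigma, Delta, Theta — 0 pairwise wins.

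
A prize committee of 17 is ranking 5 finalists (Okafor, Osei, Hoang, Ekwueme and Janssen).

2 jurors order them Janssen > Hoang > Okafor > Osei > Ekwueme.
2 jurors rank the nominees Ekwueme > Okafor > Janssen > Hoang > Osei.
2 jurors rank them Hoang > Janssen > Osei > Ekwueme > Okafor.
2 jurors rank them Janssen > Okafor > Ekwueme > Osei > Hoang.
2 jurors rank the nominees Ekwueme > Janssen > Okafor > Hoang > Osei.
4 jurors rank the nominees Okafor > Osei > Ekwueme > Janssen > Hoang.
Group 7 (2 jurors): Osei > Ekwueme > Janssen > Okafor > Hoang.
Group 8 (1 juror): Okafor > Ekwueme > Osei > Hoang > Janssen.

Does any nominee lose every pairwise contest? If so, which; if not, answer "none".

Head-to-head results (17 jurors):
Okafor vs Osei: Okafor preferred on 2+2+2+2+4+1 = 13 ballots; Okafor wins 13–4.
Okafor vs Hoang: Okafor wins 13–4.
Okafor vs Ekwueme: 9 to 8, Okafor.
Okafor vs Janssen: Janssen wins 10–7.
Osei vs Hoang: Osei wins 9–8.
Osei vs Ekwueme: Osei is ranked higher on 2+2+4+2 = 10 ballots, Ekwueme on 7. Osei wins 10–7.
Osei vs Janssen: Osei is ranked higher on 4+2+1 = 7 ballots, Janssen on 10. Janssen wins 10–7.
Hoang vs Ekwueme: Hoang is ranked higher on 2+2 = 4 ballots, Ekwueme on 13. Ekwueme wins 13–4.
Hoang vs Janssen: Janssen wins 14–3.
Ekwueme vs Janssen: 2+2+4+2+1 = 11 for Ekwueme, 6 for Janssen — Ekwueme by 11–6.
Only Hoang has no wins; Hoang is the Condorcet loser.

Hoang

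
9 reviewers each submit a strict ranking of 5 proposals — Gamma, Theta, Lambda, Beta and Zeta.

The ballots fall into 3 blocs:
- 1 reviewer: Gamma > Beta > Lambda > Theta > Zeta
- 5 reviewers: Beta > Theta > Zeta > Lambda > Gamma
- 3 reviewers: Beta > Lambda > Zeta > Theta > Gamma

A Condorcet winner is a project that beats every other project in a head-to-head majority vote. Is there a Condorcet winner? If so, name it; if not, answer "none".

Beta

Head-to-head results (9 reviewers):
Gamma–Theta: Theta 8–1.
Gamma–Lambda: Lambda 8–1.
Gamma vs Beta: Beta wins 8–1.
Gamma vs Zeta: Zeta, 8–1.
Theta vs Lambda: Theta wins 5–4.
Theta vs Beta: Beta, 9–0.
Theta vs Zeta: Theta, 6–3.
Lambda vs Beta: Beta, 9–0.
Lambda vs Zeta: Zeta wins 5–4.
Beta vs Zeta: Beta, 9–0.
Only Beta has no losses; Beta is the Condorcet winner.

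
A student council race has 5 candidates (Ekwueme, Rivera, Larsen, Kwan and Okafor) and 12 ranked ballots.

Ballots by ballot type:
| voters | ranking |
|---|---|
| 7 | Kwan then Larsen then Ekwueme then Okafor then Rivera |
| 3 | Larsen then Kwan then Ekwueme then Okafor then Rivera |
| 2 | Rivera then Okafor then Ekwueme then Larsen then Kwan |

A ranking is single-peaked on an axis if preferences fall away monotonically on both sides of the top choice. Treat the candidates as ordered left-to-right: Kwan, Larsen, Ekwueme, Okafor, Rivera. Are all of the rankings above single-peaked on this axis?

Axis positions: Kwan=1, Larsen=2, Ekwueme=3, Okafor=4, Rivera=5.
Ballot type 1 (peak Kwan at position 1): ranking walks positions 1-2-3-4-5, expanding outward from the peak — single-peaked.
Ballot type 2 (peak Larsen at position 2): ranking walks positions 2-1-3-4-5, expanding outward from the peak — single-peaked.
Ballot type 3 (peak Rivera at position 5): ranking walks positions 5-4-3-2-1, expanding outward from the peak — single-peaked.
Every ranking is single-peaked on this axis.

yes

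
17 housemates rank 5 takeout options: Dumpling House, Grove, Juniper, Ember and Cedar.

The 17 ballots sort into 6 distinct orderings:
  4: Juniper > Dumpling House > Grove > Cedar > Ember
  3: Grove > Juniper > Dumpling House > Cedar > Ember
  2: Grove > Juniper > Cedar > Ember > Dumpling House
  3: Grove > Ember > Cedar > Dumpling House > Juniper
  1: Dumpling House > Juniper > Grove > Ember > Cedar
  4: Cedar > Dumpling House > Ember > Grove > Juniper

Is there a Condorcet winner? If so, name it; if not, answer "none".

Pairwise majorities:
Dumpling House vs Grove: Dumpling House is ranked higher on 4+1+4 = 9 ballots, Grove on 8. Dumpling House wins 9–8.
Dumpling House vs Juniper: Juniper wins 9–8.
Dumpling House vs Ember: Dumpling House wins 12–5.
Dumpling House vs Cedar: 4+3+1 = 8 for Dumpling House, 9 for Cedar — Cedar by 9–8.
Grove vs Juniper: Grove preferred on 3+2+3+4 = 12 ballots; Grove wins 12–5.
Grove vs Ember: 4+3+2+3+1 = 13 for Grove, 4 for Ember — Grove by 13–4.
Grove vs Cedar: 13 to 4, Grove.
Juniper vs Ember: 4+3+2+1 = 10 for Juniper, 7 for Ember — Juniper by 10–7.
Juniper vs Cedar: Juniper wins 10–7.
Ember vs Cedar: Cedar wins 13–4.
No restaurant is unbeaten: Dumpling House loses to Juniper; Grove loses to Dumpling House; Juniper loses to Grove; Ember loses to Dumpling House; Cedar loses to Grove. In particular Dumpling House > Grove > Juniper > Dumpling House is a majority cycle — no Condorcet winner exists.

none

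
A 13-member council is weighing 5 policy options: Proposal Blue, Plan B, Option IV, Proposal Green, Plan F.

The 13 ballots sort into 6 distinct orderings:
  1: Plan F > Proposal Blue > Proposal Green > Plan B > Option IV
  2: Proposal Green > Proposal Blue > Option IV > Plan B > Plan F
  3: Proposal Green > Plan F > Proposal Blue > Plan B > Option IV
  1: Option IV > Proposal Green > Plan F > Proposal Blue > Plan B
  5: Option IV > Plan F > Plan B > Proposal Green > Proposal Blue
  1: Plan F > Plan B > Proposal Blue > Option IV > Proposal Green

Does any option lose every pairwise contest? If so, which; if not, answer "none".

Pairwise majorities:
Proposal Blue vs Plan B: 7 to 6, Proposal Blue.
Proposal Blue vs Option IV: Proposal Blue, 7–6.
Proposal Blue–Proposal Green: Proposal Green 11–2.
Proposal Blue–Plan F: Plan F 11–2.
Plan B vs Option IV: 1+3+1 = 5 for Plan B, 8 for Option IV — Option IV by 8–5.
Plan B–Proposal Green: Proposal Green 7–6.
Plan B vs Plan F: Plan B is ranked higher on 2 ballots, Plan F on 11. Plan F wins 11–2.
Option IV–Proposal Green: Option IV 7–6.
Option IV vs Plan F: Option IV, 8–5.
Proposal Green vs Plan F: Proposal Green is ranked higher on 2+3+1 = 6 ballots, Plan F on 7. Plan F wins 7–6.
Plan B is beaten in every head-to-head and is the Condorcet loser.

Plan B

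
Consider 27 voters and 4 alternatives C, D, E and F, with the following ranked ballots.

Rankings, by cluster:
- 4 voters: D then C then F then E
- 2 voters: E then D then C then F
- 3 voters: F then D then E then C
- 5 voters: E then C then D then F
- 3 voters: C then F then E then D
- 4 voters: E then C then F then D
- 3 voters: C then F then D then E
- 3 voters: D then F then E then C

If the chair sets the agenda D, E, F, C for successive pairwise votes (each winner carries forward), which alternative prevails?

Round 1: D vs E — 13–14, E advances.
Round 2: E vs F — 11–16, F advances.
Round 3: F vs C — 6–21, C advances.
C survives the agenda.

C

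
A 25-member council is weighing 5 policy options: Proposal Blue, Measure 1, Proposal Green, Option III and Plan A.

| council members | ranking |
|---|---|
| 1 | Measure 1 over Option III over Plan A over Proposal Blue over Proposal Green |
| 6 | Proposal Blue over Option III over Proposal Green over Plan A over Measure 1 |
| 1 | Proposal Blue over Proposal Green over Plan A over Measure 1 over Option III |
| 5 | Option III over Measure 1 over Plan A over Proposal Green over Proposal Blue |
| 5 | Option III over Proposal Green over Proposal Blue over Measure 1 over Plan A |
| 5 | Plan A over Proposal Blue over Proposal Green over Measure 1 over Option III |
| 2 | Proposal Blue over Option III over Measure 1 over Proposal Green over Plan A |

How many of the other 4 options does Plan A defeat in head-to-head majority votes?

Plan A against each rival (25 council members):
Plan A vs Proposal Blue: Proposal Blue, 14–11.
Plan A–Measure 1: Measure 1 13–12.
Plan A vs Proposal Green: 11 to 14, Proposal Green.
Plan A vs Option III: Option III wins 19–6.
Plan A beats no one; loses to Proposal Blue, Measure 1, Proposal Green, Option III — 0 pairwise wins.

0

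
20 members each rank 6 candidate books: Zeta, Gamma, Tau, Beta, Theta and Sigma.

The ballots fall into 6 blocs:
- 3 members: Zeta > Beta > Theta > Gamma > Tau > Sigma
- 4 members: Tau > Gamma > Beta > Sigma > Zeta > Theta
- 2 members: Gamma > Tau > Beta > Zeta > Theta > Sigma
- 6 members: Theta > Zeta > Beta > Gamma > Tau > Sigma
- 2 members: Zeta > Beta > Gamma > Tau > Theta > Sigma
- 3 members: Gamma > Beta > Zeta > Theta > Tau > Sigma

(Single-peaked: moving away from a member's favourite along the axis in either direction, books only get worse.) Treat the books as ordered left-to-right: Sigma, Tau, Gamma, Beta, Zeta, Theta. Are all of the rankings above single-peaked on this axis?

Axis positions: Sigma=1, Tau=2, Gamma=3, Beta=4, Zeta=5, Theta=6.
Bloc 1 (peak Zeta at position 5): ranking walks positions 5-4-6-3-2-1, expanding outward from the peak — single-peaked.
Bloc 2 (peak Tau at position 2): ranking walks positions 2-3-4-1-5-6, expanding outward from the peak — single-peaked.
Bloc 3 (peak Gamma at position 3): ranking walks positions 3-2-4-5-6-1, expanding outward from the peak — single-peaked.
Bloc 4 (peak Theta at position 6): ranking walks positions 6-5-4-3-2-1, expanding outward from the peak — single-peaked.
Bloc 5 (peak Zeta at position 5): ranking walks positions 5-4-3-2-6-1, expanding outward from the peak — single-peaked.
Bloc 6 (peak Gamma at position 3): ranking walks positions 3-4-5-6-2-1, expanding outward from the peak — single-peaked.
Every ranking is single-peaked on this axis.

yes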